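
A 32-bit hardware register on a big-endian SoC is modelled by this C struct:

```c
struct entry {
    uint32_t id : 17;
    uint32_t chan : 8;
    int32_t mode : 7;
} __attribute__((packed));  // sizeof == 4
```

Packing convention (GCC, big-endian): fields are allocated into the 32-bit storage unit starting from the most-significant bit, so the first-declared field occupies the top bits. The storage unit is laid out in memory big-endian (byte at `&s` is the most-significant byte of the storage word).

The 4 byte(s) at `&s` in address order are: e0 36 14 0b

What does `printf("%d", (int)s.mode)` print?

11

[0]=0xe0 [1]=0x36 [2]=0x14 [3]=0x0b (big-endian) → word 0xe036140b
id:17 @ bit 15 → (0xe036140b>>15)&0x1ffff = 0x1c06c
chan:8 @ bit 7 → (0xe036140b>>7)&0xff = 0x28
mode:7 @ bit 0 → (0xe036140b>>0)&0x7f = 0xb  ←
mode signed 7b, MSB=0: value = 11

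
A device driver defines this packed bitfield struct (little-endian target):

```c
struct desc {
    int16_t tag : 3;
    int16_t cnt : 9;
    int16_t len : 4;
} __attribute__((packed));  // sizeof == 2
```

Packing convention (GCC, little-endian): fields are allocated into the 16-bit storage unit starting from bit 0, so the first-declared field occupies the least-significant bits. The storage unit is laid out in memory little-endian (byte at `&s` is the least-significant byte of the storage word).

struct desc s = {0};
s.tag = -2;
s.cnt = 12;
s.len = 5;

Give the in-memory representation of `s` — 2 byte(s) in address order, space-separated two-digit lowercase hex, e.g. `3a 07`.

tag (3b) val=-2 bits=0x6 at bit 0: 0x0006
cnt (9b) val=12 bits=0xc at bit 3: 0x0066
len (4b) val=5 bits=0x5 at bit 12: 0x5066
word = 0x5066 → little-endian bytes:
  [0]=0x66  [1]=0x50

66 50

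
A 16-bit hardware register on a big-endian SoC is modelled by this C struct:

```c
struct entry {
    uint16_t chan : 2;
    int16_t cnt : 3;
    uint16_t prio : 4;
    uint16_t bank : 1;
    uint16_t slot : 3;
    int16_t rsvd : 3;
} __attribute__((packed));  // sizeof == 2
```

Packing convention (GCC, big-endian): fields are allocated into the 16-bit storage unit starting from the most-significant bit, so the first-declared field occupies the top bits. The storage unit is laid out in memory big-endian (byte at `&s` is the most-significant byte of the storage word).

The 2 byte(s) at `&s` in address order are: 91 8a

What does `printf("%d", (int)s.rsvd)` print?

2

[0]=0x91 [1]=0x8a (big-endian) → word 0x918a
chan [14+:2] = (word>>14) & 0x3 = 2
cnt [11+:3] = (word>>11) & 0x7 = 2
prio [7+:4] = (word>>7) & 0xf = 3
bank [6+:1] = (word>>6) & 0x1 = 0
slot [3+:3] = (word>>3) & 0x7 = 1
rsvd [0+:3] = (word>>0) & 0x7 = 2  ←
rsvd signed 3b, MSB=0: value = 2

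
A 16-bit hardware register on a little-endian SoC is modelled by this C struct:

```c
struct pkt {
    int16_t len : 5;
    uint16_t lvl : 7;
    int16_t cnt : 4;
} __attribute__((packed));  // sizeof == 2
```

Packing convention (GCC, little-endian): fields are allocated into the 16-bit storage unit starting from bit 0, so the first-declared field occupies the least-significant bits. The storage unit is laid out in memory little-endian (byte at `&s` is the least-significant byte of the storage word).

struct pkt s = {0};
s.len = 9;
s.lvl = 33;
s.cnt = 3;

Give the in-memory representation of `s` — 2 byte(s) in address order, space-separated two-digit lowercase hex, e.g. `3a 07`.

len:5 = 9 → 0x9 << 0 → word 0x0009
lvl:7 = 33 → 0x21 << 5 → word 0x0429
cnt:4 = 3 → 0x3 << 12 → word 0x3429
word = 0x3429 → little-endian bytes:
  [0]=0x29  [1]=0x34

29 34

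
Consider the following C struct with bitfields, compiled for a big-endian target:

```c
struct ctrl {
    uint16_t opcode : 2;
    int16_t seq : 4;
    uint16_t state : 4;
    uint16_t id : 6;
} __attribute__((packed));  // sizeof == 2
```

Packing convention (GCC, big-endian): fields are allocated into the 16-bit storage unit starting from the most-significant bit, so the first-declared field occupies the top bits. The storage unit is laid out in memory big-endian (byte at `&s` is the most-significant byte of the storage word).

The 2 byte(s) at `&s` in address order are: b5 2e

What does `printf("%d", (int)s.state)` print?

4

[0]=0xb5 [1]=0x2e (big-endian) → word 0xb52e
opcode [14+:2] = (word>>14) & 0x3 = 2
seq [10+:4] = (word>>10) & 0xf = 13
state [6+:4] = (word>>6) & 0xf = 4  ←
id [0+:6] = (word>>0) & 0x3f = 46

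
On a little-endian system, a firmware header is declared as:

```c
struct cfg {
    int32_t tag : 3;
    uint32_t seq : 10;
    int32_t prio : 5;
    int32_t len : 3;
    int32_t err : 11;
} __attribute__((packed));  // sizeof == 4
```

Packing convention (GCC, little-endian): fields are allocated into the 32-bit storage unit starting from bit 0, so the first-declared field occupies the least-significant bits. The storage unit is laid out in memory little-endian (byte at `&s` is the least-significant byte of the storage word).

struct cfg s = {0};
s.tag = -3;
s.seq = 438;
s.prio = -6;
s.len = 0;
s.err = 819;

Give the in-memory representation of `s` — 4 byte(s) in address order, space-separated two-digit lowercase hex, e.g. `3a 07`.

b5 4d 63 66

tag:3 = -3 → 0x5 << 0 → word 0x00000005
seq:10 = 438 → 0x1b6 << 3 → word 0x00000db5
prio:5 = -6 → 0x1a << 13 → word 0x00034db5
len:3 = 0 → 0x0 << 18 → word 0x00034db5
err:11 = 819 → 0x333 << 21 → word 0x66634db5
word = 0x66634db5 → little-endian bytes:
  [0]=0xb5  [1]=0x4d  [2]=0x63  [3]=0x66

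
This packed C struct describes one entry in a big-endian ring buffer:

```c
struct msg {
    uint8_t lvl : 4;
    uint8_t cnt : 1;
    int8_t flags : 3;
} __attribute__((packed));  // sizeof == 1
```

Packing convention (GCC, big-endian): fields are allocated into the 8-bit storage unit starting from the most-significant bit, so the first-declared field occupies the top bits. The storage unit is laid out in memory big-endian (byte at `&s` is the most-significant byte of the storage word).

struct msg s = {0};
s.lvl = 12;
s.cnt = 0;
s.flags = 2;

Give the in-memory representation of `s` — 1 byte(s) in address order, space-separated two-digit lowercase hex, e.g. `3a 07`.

lvl:4 = 12 → 0xc << 4 → word 0xc0
cnt:1 = 0 → 0x0 << 3 → word 0xc0
flags:3 = 2 → 0x2 << 0 → word 0xc2
word = 0xc2 → big-endian bytes:
  [0]=0xc2

c2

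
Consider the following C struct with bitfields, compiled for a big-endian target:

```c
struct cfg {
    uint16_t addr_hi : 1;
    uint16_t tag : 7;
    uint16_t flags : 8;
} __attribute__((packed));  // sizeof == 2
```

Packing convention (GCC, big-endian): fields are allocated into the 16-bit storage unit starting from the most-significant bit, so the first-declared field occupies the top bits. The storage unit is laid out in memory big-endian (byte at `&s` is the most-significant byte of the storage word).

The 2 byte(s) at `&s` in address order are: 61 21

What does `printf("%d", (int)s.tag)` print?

97

[0]=0x61 [1]=0x21 (big-endian) → word 0x6121
addr_hi [15+:1] = (word>>15) & 0x1 = 0
tag [8+:7] = (word>>8) & 0x7f = 97  ←
flags [0+:8] = (word>>0) & 0xff = 33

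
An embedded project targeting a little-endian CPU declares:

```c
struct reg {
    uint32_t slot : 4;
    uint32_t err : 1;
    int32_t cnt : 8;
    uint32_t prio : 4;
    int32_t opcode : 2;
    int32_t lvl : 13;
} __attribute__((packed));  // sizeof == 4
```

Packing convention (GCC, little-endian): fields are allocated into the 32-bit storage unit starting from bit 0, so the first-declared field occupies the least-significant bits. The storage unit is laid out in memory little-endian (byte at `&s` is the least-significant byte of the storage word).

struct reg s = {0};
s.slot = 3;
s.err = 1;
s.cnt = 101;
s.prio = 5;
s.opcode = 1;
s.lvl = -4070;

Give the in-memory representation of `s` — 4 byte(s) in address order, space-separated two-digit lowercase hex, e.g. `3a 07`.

b3 ac d2 80

slot:4 = 3 → 0x3 << 0 → word 0x00000003
err:1 = 1 → 0x1 << 4 → word 0x00000013
cnt:8 = 101 → 0x65 << 5 → word 0x00000cb3
prio:4 = 5 → 0x5 << 13 → word 0x0000acb3
opcode:2 = 1 → 0x1 << 17 → word 0x0002acb3
lvl:13 = -4070 → 0x101a << 19 → word 0x80d2acb3
word = 0x80d2acb3 → little-endian bytes:
  [0]=0xb3  [1]=0xac  [2]=0xd2  [3]=0x80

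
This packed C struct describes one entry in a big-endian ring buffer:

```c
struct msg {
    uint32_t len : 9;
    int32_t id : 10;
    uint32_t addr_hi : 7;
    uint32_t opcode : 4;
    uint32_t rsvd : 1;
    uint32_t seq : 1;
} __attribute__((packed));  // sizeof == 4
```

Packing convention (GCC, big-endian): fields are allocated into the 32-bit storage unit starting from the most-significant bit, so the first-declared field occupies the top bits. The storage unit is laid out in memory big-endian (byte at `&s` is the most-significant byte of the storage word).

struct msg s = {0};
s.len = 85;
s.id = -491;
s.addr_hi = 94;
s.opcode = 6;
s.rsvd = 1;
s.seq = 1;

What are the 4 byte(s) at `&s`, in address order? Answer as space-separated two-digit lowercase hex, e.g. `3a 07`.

[23+:9] len=85 & 0x1ff = 0x55; word=0x2a800000
[13+:10] id=-491 & 0x3ff = 0x215; word=0x2ac2a000
[6+:7] addr_hi=94 & 0x7f = 0x5e; word=0x2ac2b780
[2+:4] opcode=6 & 0xf = 0x6; word=0x2ac2b798
[1+:1] rsvd=1 & 0x1 = 0x1; word=0x2ac2b79a
[0+:1] seq=1 & 0x1 = 0x1; word=0x2ac2b79b
word = 0x2ac2b79b → big-endian bytes:
  [0]=0x2a  [1]=0xc2  [2]=0xb7  [3]=0x9b

2a c2 b7 9b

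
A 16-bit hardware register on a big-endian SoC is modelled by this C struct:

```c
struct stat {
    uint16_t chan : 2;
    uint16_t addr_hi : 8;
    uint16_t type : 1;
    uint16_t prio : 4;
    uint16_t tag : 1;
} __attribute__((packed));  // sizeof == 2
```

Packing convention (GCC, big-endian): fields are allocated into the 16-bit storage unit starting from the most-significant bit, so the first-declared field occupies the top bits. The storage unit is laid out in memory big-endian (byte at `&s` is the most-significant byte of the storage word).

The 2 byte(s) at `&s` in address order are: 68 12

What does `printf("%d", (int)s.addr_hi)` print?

160

[0]=0x68 [1]=0x12 (big-endian) → word 0x6812
chan:2 @ bit 14 → (0x6812>>14)&0x3 = 0x1
addr_hi:8 @ bit 6 → (0x6812>>6)&0xff = 0xa0  ←
type:1 @ bit 5 → (0x6812>>5)&0x1 = 0x0
prio:4 @ bit 1 → (0x6812>>1)&0xf = 0x9
tag:1 @ bit 0 → (0x6812>>0)&0x1 = 0x0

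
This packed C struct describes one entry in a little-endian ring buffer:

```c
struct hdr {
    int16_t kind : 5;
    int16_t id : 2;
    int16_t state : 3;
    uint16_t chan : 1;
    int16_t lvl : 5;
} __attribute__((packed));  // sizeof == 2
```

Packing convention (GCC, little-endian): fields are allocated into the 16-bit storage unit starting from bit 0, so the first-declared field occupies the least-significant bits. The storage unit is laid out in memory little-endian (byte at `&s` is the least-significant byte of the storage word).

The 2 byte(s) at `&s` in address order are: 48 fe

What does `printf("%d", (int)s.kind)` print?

8

[0]=0x48 [1]=0xfe (little-endian) → word 0xfe48
kind:5 @ bit 0 → (0xfe48>>0)&0x1f = 0x8  ←
id:2 @ bit 5 → (0xfe48>>5)&0x3 = 0x2
state:3 @ bit 7 → (0xfe48>>7)&0x7 = 0x4
chan:1 @ bit 10 → (0xfe48>>10)&0x1 = 0x1
lvl:5 @ bit 11 → (0xfe48>>11)&0x1f = 0x1f
kind signed 5b, MSB=0: value = 8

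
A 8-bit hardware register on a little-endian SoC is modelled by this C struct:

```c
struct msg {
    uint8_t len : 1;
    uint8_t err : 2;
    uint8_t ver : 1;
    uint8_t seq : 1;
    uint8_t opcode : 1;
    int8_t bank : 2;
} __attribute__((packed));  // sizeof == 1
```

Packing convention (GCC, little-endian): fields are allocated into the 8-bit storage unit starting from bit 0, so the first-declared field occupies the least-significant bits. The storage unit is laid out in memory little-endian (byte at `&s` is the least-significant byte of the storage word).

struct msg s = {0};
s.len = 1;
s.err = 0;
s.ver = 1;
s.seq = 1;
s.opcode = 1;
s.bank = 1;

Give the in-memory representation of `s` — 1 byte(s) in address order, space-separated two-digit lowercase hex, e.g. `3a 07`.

len (1b) val=1 bits=0x1 at bit 0: 0x01
err (2b) val=0 bits=0x0 at bit 1: 0x01
ver (1b) val=1 bits=0x1 at bit 3: 0x09
seq (1b) val=1 bits=0x1 at bit 4: 0x19
opcode (1b) val=1 bits=0x1 at bit 5: 0x39
bank (2b) val=1 bits=0x1 at bit 6: 0x79
word = 0x79 → little-endian bytes:
  [0]=0x79

79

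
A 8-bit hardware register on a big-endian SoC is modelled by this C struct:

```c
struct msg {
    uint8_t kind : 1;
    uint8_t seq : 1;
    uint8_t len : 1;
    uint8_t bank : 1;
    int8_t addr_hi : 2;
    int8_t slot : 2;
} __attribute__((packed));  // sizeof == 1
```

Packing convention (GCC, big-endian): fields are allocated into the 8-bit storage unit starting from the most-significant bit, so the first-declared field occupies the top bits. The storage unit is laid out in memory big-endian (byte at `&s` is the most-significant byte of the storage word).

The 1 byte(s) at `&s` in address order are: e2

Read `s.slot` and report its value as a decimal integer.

-2

[0]=0xe2 (big-endian) → word 0xe2
kind:1 @ bit 7 → (0xe2>>7)&0x1 = 0x1
seq:1 @ bit 6 → (0xe2>>6)&0x1 = 0x1
len:1 @ bit 5 → (0xe2>>5)&0x1 = 0x1
bank:1 @ bit 4 → (0xe2>>4)&0x1 = 0x0
addr_hi:2 @ bit 2 → (0xe2>>2)&0x3 = 0x0
slot:2 @ bit 0 → (0xe2>>0)&0x3 = 0x2  ←
slot signed 2b, MSB=1: 2 - 4 = -2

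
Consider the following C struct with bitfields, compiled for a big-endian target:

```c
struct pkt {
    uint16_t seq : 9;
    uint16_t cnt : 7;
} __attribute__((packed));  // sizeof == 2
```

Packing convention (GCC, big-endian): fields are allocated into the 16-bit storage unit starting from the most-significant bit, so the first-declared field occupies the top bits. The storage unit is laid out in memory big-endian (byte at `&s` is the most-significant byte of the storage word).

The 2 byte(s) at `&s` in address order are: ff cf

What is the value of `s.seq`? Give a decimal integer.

[0]=0xff [1]=0xcf (big-endian) → word 0xffcf
seq:9 @ bit 7 → (0xffcf>>7)&0x1ff = 0x1ff  ←
cnt:7 @ bit 0 → (0xffcf>>0)&0x7f = 0x4f

511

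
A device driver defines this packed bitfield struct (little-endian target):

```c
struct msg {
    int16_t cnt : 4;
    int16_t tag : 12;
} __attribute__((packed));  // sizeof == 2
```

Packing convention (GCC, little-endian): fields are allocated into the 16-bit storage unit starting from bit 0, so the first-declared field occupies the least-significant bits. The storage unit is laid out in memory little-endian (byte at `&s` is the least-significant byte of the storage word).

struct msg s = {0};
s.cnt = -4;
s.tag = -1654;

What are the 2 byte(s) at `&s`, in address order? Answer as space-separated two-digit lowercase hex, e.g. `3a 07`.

ac 98

cnt:4 = -4 → 0xc << 0 → word 0x000c
tag:12 = -1654 → 0x98a << 4 → word 0x98ac
word = 0x98ac → little-endian bytes:
  [0]=0xac  [1]=0x98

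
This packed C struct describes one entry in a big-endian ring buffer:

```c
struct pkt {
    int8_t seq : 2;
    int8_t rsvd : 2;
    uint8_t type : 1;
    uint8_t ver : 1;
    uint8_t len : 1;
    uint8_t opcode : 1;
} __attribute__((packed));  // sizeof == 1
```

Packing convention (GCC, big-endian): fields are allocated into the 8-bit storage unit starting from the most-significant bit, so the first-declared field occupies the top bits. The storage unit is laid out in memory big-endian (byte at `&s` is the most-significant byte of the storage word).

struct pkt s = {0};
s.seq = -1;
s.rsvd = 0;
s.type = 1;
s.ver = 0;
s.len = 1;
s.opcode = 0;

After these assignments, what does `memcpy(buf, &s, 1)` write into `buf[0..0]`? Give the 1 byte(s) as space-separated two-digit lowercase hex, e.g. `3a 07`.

seq:2 = -1 → 0x3 << 6 → word 0xc0
rsvd:2 = 0 → 0x0 << 4 → word 0xc0
type:1 = 1 → 0x1 << 3 → word 0xc8
ver:1 = 0 → 0x0 << 2 → word 0xc8
len:1 = 1 → 0x1 << 1 → word 0xca
opcode:1 = 0 → 0x0 << 0 → word 0xca
word = 0xca → big-endian bytes:
  [0]=0xca

ca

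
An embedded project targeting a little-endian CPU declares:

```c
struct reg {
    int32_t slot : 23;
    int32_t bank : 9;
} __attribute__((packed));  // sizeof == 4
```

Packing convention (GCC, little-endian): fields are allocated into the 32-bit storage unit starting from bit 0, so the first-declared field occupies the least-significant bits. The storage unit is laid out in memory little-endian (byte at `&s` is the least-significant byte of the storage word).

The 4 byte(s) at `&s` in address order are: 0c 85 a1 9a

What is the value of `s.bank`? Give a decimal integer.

[0]=0x0c [1]=0x85 [2]=0xa1 [3]=0x9a (little-endian) → word 0x9aa1850c
slot:23 @ bit 0 → (0x9aa1850c>>0)&0x7fffff = 0x21850c
bank:9 @ bit 23 → (0x9aa1850c>>23)&0x1ff = 0x135  ←
bank signed 9b, MSB=1: 309 - 512 = -203

-203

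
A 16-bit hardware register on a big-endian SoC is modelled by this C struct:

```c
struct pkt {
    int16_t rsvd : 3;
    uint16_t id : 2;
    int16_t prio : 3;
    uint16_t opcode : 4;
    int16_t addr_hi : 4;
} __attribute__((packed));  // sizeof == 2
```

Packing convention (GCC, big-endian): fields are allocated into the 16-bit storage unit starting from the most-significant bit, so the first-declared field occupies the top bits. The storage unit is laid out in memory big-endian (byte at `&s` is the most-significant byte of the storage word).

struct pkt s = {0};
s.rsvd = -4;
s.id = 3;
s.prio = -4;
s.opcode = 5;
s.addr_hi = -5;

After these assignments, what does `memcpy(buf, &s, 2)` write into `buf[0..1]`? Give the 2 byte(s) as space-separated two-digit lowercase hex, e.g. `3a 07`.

9c 5b

rsvd (3b) val=-4 bits=0x4 at bit 13: 0x8000
id (2b) val=3 bits=0x3 at bit 11: 0x9800
prio (3b) val=-4 bits=0x4 at bit 8: 0x9c00
opcode (4b) val=5 bits=0x5 at bit 4: 0x9c50
addr_hi (4b) val=-5 bits=0xb at bit 0: 0x9c5b
word = 0x9c5b → big-endian bytes:
  [0]=0x9c  [1]=0x5b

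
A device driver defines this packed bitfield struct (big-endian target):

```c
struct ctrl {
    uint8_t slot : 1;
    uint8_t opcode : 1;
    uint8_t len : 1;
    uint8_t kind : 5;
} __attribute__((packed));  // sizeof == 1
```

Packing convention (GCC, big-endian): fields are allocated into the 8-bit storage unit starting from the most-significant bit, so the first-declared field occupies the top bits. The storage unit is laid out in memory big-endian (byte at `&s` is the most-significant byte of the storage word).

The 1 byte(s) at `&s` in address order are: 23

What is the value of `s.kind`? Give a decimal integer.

3

[0]=0x23 (big-endian) → word 0x23
slot [7+:1] = (word>>7) & 0x1 = 0
opcode [6+:1] = (word>>6) & 0x1 = 0
len [5+:1] = (word>>5) & 0x1 = 1
kind [0+:5] = (word>>0) & 0x1f = 3  ←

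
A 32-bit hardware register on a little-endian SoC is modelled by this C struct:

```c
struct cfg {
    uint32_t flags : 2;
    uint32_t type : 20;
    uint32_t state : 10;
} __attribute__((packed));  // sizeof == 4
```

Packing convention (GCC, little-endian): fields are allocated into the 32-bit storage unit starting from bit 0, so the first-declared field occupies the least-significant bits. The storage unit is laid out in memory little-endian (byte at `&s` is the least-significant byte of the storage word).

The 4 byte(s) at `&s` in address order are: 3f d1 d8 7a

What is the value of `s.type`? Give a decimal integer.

406607

[0]=0x3f [1]=0xd1 [2]=0xd8 [3]=0x7a (little-endian) → word 0x7ad8d13f
flags [0+:2] = (word>>0) & 0x3 = 3
type [2+:20] = (word>>2) & 0xfffff = 406607  ←
state [22+:10] = (word>>22) & 0x3ff = 491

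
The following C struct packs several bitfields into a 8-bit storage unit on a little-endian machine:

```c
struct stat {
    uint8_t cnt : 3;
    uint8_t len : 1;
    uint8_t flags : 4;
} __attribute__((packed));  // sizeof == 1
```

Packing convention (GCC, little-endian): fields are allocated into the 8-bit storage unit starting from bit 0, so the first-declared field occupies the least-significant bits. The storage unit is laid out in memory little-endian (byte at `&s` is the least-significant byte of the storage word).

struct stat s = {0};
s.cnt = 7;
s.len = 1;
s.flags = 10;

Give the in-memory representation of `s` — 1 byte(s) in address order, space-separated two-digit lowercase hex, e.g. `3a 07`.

cnt (3b) val=7 bits=0x7 at bit 0: 0x07
len (1b) val=1 bits=0x1 at bit 3: 0x0f
flags (4b) val=10 bits=0xa at bit 4: 0xaf
word = 0xaf → little-endian bytes:
  [0]=0xaf

af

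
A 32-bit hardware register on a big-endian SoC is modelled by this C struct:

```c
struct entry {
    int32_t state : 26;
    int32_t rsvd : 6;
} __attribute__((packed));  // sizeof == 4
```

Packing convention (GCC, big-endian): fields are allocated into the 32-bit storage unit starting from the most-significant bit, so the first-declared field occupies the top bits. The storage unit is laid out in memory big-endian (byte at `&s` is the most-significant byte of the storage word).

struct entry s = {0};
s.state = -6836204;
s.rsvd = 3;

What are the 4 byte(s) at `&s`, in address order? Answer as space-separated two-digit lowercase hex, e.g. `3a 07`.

e5 ec 05 03

state (26b) val=-6836204 bits=0x397b014 at bit 6: 0xe5ec0500
rsvd (6b) val=3 bits=0x3 at bit 0: 0xe5ec0503
word = 0xe5ec0503 → big-endian bytes:
  [0]=0xe5  [1]=0xec  [2]=0x05  [3]=0x03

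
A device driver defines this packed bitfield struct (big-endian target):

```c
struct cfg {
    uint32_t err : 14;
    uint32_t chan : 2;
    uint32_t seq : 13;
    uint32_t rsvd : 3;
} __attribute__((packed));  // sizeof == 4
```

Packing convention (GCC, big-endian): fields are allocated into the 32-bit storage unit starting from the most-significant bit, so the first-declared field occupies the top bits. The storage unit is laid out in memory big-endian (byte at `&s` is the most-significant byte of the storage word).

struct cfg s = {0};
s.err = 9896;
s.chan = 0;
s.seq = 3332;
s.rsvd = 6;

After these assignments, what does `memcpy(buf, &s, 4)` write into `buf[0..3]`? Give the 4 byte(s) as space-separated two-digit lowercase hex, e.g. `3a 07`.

9a a0 68 26

[18+:14] err=9896 & 0x3fff = 0x26a8; word=0x9aa00000
[16+:2] chan=0 & 0x3 = 0x0; word=0x9aa00000
[3+:13] seq=3332 & 0x1fff = 0xd04; word=0x9aa06820
[0+:3] rsvd=6 & 0x7 = 0x6; word=0x9aa06826
word = 0x9aa06826 → big-endian bytes:
  [0]=0x9a  [1]=0xa0  [2]=0x68  [3]=0x26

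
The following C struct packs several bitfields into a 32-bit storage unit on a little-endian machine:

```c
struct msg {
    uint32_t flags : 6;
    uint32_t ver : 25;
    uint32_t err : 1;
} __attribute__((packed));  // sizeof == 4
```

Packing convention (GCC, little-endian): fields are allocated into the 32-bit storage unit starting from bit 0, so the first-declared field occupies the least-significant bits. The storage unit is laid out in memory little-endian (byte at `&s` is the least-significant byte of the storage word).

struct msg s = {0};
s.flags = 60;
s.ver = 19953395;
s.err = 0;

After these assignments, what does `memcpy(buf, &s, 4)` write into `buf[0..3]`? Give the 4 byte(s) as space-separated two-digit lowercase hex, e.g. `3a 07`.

[0+:6] flags=60 & 0x3f = 0x3c; word=0x0000003c
[6+:25] ver=19953395 & 0x1ffffff = 0x13076f3; word=0x4c1dbcfc
[31+:1] err=0 & 0x1 = 0x0; word=0x4c1dbcfc
word = 0x4c1dbcfc → little-endian bytes:
  [0]=0xfc  [1]=0xbc  [2]=0x1d  [3]=0x4c

fc bc 1d 4c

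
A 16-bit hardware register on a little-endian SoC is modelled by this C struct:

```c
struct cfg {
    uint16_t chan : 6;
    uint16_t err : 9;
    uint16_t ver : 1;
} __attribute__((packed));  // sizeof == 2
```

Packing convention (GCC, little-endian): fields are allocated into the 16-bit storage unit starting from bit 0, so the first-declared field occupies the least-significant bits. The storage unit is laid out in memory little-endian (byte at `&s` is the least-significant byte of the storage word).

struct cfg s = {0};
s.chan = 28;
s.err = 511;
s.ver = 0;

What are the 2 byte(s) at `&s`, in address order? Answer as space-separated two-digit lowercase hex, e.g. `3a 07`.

dc 7f

chan:6 = 28 → 0x1c << 0 → word 0x001c
err:9 = 511 → 0x1ff << 6 → word 0x7fdc
ver:1 = 0 → 0x0 << 15 → word 0x7fdc
word = 0x7fdc → little-endian bytes:
  [0]=0xdc  [1]=0x7f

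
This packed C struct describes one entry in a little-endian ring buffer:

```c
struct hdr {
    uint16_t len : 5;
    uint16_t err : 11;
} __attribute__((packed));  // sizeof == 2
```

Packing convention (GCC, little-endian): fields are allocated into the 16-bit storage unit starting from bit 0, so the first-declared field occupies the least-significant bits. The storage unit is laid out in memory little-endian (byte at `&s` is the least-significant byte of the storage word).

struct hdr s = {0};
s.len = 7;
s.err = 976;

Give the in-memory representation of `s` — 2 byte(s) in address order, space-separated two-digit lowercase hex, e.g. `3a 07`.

07 7a

len:5 = 7 → 0x7 << 0 → word 0x0007
err:11 = 976 → 0x3d0 << 5 → word 0x7a07
word = 0x7a07 → little-endian bytes:
  [0]=0x07  [1]=0x7a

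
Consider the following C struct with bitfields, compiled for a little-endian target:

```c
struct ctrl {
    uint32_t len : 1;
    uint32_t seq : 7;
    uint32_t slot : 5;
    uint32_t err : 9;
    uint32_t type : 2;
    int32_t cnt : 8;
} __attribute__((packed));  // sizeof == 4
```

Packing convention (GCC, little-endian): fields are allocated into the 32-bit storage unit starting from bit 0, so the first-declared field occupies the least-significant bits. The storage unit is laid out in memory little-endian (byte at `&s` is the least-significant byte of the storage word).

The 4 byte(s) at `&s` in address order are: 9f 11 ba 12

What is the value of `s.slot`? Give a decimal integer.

17

[0]=0x9f [1]=0x11 [2]=0xba [3]=0x12 (little-endian) → word 0x12ba119f
len [0+:1] = (word>>0) & 0x1 = 1
seq [1+:7] = (word>>1) & 0x7f = 79
slot [8+:5] = (word>>8) & 0x1f = 17  ←
err [13+:9] = (word>>13) & 0x1ff = 464
type [22+:2] = (word>>22) & 0x3 = 2
cnt [24+:8] = (word>>24) & 0xff = 18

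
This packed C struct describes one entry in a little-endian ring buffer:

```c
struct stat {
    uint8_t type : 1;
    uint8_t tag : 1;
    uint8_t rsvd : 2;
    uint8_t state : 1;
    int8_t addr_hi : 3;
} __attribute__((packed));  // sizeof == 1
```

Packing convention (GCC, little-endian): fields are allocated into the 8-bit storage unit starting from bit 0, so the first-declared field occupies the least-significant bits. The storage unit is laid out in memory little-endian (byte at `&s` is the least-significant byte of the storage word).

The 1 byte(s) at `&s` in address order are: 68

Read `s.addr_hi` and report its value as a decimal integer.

3

[0]=0x68 (little-endian) → word 0x68
type:1 @ bit 0 → (0x68>>0)&0x1 = 0x0
tag:1 @ bit 1 → (0x68>>1)&0x1 = 0x0
rsvd:2 @ bit 2 → (0x68>>2)&0x3 = 0x2
state:1 @ bit 4 → (0x68>>4)&0x1 = 0x0
addr_hi:3 @ bit 5 → (0x68>>5)&0x7 = 0x3  ←
addr_hi signed 3b, MSB=0: value = 3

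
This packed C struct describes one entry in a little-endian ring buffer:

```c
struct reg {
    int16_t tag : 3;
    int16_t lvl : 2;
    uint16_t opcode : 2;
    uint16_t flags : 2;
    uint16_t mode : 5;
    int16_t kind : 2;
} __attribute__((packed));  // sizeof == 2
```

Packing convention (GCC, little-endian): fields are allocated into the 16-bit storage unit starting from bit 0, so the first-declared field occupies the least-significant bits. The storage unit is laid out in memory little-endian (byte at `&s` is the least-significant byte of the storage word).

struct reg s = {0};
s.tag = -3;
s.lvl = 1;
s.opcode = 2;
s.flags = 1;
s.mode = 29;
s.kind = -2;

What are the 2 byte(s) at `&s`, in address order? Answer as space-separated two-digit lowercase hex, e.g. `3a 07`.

cd ba

tag:3 = -3 → 0x5 << 0 → word 0x0005
lvl:2 = 1 → 0x1 << 3 → word 0x000d
opcode:2 = 2 → 0x2 << 5 → word 0x004d
flags:2 = 1 → 0x1 << 7 → word 0x00cd
mode:5 = 29 → 0x1d << 9 → word 0x3acd
kind:2 = -2 → 0x2 << 14 → word 0xbacd
word = 0xbacd → little-endian bytes:
  [0]=0xcd  [1]=0xba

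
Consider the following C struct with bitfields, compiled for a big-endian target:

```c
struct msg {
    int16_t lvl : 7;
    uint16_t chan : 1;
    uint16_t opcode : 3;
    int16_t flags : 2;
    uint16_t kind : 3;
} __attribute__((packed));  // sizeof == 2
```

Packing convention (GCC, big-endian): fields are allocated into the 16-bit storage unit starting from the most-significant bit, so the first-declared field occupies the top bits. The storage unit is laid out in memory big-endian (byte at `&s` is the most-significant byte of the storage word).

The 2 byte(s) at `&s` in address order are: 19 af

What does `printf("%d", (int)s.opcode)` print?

5

[0]=0x19 [1]=0xaf (big-endian) → word 0x19af
lvl:7 @ bit 9 → (0x19af>>9)&0x7f = 0xc
chan:1 @ bit 8 → (0x19af>>8)&0x1 = 0x1
opcode:3 @ bit 5 → (0x19af>>5)&0x7 = 0x5  ←
flags:2 @ bit 3 → (0x19af>>3)&0x3 = 0x1
kind:3 @ bit 0 → (0x19af>>0)&0x7 = 0x7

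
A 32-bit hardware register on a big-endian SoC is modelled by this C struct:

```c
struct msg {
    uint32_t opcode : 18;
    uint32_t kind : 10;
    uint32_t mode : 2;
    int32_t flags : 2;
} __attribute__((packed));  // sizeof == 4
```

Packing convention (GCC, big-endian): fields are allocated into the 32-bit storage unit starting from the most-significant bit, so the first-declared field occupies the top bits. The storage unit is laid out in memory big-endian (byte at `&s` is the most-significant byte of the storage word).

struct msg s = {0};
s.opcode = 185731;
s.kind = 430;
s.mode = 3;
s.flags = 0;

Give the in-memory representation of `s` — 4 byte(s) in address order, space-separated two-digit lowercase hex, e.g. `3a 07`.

[14+:18] opcode=185731 & 0x3ffff = 0x2d583; word=0xb560c000
[4+:10] kind=430 & 0x3ff = 0x1ae; word=0xb560dae0
[2+:2] mode=3 & 0x3 = 0x3; word=0xb560daec
[0+:2] flags=0 & 0x3 = 0x0; word=0xb560daec
word = 0xb560daec → big-endian bytes:
  [0]=0xb5  [1]=0x60  [2]=0xda  [3]=0xec

b5 60 da ec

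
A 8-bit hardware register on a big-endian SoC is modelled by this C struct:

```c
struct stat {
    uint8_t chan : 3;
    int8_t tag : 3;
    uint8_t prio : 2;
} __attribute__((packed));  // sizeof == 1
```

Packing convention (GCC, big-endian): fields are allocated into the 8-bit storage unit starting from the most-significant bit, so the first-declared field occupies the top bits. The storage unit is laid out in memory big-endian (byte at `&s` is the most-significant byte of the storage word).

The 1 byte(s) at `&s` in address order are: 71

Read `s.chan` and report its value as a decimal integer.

[0]=0x71 (big-endian) → word 0x71
chan:3 @ bit 5 → (0x71>>5)&0x7 = 0x3  ←
tag:3 @ bit 2 → (0x71>>2)&0x7 = 0x4
prio:2 @ bit 0 → (0x71>>0)&0x3 = 0x1

3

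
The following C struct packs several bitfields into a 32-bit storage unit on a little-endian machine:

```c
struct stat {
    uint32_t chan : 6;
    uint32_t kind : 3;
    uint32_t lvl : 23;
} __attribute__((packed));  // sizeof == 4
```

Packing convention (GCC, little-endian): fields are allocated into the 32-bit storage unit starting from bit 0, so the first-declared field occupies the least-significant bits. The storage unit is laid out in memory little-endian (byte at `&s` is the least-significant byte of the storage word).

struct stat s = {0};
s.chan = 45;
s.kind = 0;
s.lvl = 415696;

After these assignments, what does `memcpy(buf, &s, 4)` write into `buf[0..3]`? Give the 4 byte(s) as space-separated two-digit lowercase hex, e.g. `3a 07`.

chan (6b) val=45 bits=0x2d at bit 0: 0x0000002d
kind (3b) val=0 bits=0x0 at bit 6: 0x0000002d
lvl (23b) val=415696 bits=0x657d0 at bit 9: 0x0cafa02d
word = 0x0cafa02d → little-endian bytes:
  [0]=0x2d  [1]=0xa0  [2]=0xaf  [3]=0x0c

2d a0 af 0c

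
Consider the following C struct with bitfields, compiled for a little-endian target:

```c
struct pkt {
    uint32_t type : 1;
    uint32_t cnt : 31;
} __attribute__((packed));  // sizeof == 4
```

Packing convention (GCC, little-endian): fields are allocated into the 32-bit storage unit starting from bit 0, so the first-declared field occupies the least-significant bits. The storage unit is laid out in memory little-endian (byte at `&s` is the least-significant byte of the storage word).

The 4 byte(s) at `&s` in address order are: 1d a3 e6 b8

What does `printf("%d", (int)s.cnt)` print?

1551061390

[0]=0x1d [1]=0xa3 [2]=0xe6 [3]=0xb8 (little-endian) → word 0xb8e6a31d
type:1 @ bit 0 → (0xb8e6a31d>>0)&0x1 = 0x1
cnt:31 @ bit 1 → (0xb8e6a31d>>1)&0x7fffffff = 0x5c73518e  ←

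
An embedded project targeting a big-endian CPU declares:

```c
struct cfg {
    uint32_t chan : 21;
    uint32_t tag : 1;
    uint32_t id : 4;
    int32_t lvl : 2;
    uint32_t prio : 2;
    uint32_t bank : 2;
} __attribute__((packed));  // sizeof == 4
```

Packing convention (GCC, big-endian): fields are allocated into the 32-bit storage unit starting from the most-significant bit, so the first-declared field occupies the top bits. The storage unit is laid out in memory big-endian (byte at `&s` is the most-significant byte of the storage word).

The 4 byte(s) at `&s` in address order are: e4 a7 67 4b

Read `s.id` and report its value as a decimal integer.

[0]=0xe4 [1]=0xa7 [2]=0x67 [3]=0x4b (big-endian) → word 0xe4a7674b
chan:21 @ bit 11 → (0xe4a7674b>>11)&0x1fffff = 0x1c94ec
tag:1 @ bit 10 → (0xe4a7674b>>10)&0x1 = 0x1
id:4 @ bit 6 → (0xe4a7674b>>6)&0xf = 0xd  ←
lvl:2 @ bit 4 → (0xe4a7674b>>4)&0x3 = 0x0
prio:2 @ bit 2 → (0xe4a7674b>>2)&0x3 = 0x2
bank:2 @ bit 0 → (0xe4a7674b>>0)&0x3 = 0x3

13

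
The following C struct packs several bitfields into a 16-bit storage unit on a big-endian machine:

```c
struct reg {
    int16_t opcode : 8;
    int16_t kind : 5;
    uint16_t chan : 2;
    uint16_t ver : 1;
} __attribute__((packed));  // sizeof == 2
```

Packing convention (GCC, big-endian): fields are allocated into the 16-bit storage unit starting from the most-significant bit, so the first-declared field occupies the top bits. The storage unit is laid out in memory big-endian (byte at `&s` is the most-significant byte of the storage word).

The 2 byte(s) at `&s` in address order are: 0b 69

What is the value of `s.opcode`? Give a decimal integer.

[0]=0x0b [1]=0x69 (big-endian) → word 0x0b69
opcode [8+:8] = (word>>8) & 0xff = 11  ←
kind [3+:5] = (word>>3) & 0x1f = 13
chan [1+:2] = (word>>1) & 0x3 = 0
ver [0+:1] = (word>>0) & 0x1 = 1
opcode signed 8b, MSB=0: value = 11

11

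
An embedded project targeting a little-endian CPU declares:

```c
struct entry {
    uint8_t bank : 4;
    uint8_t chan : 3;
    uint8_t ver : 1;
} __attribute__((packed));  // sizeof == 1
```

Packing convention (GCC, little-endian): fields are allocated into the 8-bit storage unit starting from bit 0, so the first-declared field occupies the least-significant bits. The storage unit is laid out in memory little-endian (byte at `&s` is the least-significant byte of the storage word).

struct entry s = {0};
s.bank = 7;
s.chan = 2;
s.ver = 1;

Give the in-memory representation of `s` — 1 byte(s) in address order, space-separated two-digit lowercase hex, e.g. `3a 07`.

a7

bank:4 = 7 → 0x7 << 0 → word 0x07
chan:3 = 2 → 0x2 << 4 → word 0x27
ver:1 = 1 → 0x1 << 7 → word 0xa7
word = 0xa7 → little-endian bytes:
  [0]=0xa7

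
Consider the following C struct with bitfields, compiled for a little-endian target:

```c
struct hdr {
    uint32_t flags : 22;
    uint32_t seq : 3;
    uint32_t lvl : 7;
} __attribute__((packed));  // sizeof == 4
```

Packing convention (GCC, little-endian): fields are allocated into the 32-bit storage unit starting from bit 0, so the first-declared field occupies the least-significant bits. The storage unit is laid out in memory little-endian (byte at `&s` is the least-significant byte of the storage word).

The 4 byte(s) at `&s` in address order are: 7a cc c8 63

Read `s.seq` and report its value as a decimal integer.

[0]=0x7a [1]=0xcc [2]=0xc8 [3]=0x63 (little-endian) → word 0x63c8cc7a
flags:22 @ bit 0 → (0x63c8cc7a>>0)&0x3fffff = 0x8cc7a
seq:3 @ bit 22 → (0x63c8cc7a>>22)&0x7 = 0x7  ←
lvl:7 @ bit 25 → (0x63c8cc7a>>25)&0x7f = 0x31

7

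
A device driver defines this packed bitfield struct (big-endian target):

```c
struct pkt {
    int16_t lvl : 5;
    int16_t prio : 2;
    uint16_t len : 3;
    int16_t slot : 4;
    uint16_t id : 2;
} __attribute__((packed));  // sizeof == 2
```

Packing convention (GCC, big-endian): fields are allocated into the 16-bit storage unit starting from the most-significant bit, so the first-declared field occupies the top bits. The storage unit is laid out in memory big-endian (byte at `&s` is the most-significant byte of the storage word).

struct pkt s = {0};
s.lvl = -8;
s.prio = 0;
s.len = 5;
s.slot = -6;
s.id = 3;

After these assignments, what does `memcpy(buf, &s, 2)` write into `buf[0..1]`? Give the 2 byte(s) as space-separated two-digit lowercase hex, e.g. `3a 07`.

c1 6b

lvl:5 = -8 → 0x18 << 11 → word 0xc000
prio:2 = 0 → 0x0 << 9 → word 0xc000
len:3 = 5 → 0x5 << 6 → word 0xc140
slot:4 = -6 → 0xa << 2 → word 0xc168
id:2 = 3 → 0x3 << 0 → word 0xc16b
word = 0xc16b → big-endian bytes:
  [0]=0xc1  [1]=0x6b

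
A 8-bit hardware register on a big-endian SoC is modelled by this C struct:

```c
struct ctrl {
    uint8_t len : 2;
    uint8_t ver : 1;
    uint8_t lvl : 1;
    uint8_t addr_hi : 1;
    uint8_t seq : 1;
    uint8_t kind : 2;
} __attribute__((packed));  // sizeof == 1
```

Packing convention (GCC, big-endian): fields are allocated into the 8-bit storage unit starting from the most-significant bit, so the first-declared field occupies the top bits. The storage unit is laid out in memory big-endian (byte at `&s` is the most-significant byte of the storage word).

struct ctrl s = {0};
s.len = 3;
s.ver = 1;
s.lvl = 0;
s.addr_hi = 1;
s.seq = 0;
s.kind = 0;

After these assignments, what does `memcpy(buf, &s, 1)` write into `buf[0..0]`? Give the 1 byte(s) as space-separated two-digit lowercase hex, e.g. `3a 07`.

[6+:2] len=3 & 0x3 = 0x3; word=0xc0
[5+:1] ver=1 & 0x1 = 0x1; word=0xe0
[4+:1] lvl=0 & 0x1 = 0x0; word=0xe0
[3+:1] addr_hi=1 & 0x1 = 0x1; word=0xe8
[2+:1] seq=0 & 0x1 = 0x0; word=0xe8
[0+:2] kind=0 & 0x3 = 0x0; word=0xe8
word = 0xe8 → big-endian bytes:
  [0]=0xe8

e8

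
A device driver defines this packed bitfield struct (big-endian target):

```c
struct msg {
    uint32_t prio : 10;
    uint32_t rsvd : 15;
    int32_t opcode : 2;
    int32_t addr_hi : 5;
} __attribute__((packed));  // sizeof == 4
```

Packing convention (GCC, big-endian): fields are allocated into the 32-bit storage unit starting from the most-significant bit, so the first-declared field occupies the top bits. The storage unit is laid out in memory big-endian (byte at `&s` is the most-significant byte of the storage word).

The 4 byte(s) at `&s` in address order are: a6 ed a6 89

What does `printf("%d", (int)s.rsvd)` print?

23373

[0]=0xa6 [1]=0xed [2]=0xa6 [3]=0x89 (big-endian) → word 0xa6eda689
prio [22+:10] = (word>>22) & 0x3ff = 667
rsvd [7+:15] = (word>>7) & 0x7fff = 23373  ←
opcode [5+:2] = (word>>5) & 0x3 = 0
addr_hi [0+:5] = (word>>0) & 0x1f = 9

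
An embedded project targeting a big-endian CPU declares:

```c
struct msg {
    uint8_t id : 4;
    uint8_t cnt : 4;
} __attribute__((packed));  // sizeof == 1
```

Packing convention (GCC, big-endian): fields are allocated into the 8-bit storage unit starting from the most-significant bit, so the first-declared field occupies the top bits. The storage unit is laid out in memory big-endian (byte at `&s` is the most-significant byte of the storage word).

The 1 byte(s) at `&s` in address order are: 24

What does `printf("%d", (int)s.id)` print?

2

[0]=0x24 (big-endian) → word 0x24
id:4 @ bit 4 → (0x24>>4)&0xf = 0x2  ←
cnt:4 @ bit 0 → (0x24>>0)&0xf = 0x4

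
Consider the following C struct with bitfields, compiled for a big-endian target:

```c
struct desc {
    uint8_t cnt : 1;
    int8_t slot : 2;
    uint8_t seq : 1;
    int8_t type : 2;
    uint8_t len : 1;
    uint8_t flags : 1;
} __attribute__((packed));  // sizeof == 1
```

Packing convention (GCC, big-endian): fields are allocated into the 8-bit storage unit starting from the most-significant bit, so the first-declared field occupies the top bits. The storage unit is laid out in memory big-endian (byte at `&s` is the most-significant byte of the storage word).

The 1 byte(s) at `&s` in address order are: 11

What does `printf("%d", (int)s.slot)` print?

0

[0]=0x11 (big-endian) → word 0x11
cnt [7+:1] = (word>>7) & 0x1 = 0
slot [5+:2] = (word>>5) & 0x3 = 0  ←
seq [4+:1] = (word>>4) & 0x1 = 1
type [2+:2] = (word>>2) & 0x3 = 0
len [1+:1] = (word>>1) & 0x1 = 0
flags [0+:1] = (word>>0) & 0x1 = 1
slot signed 2b, MSB=0: value = 0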